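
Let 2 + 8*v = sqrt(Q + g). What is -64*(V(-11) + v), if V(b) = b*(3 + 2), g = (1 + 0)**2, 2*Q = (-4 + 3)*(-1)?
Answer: 3536 - 4*sqrt(6) ≈ 3526.2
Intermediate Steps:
Q = 1/2 (Q = ((-4 + 3)*(-1))/2 = (-1*(-1))/2 = (1/2)*1 = 1/2 ≈ 0.50000)
g = 1 (g = 1**2 = 1)
V(b) = 5*b (V(b) = b*5 = 5*b)
v = -1/4 + sqrt(6)/16 (v = -1/4 + sqrt(1/2 + 1)/8 = -1/4 + sqrt(3/2)/8 = -1/4 + (sqrt(6)/2)/8 = -1/4 + sqrt(6)/16 ≈ -0.096907)
-64*(V(-11) + v) = -64*(5*(-11) + (-1/4 + sqrt(6)/16)) = -64*(-55 + (-1/4 + sqrt(6)/16)) = -64*(-221/4 + sqrt(6)/16) = 3536 - 4*sqrt(6)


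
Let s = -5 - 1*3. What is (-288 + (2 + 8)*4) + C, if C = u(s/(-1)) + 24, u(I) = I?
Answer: -216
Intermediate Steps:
s = -8 (s = -5 - 3 = -8)
C = 32 (C = -8/(-1) + 24 = -8*(-1) + 24 = 8 + 24 = 32)
(-288 + (2 + 8)*4) + C = (-288 + (2 + 8)*4) + 32 = (-288 + 10*4) + 32 = (-288 + 40) + 32 = -248 + 32 = -216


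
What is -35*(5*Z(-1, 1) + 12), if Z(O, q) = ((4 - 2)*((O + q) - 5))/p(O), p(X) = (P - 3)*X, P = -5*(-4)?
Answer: -8890/17 ≈ -522.94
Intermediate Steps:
P = 20
p(X) = 17*X (p(X) = (20 - 3)*X = 17*X)
Z(O, q) = (-10 + 2*O + 2*q)/(17*O) (Z(O, q) = ((4 - 2)*((O + q) - 5))/((17*O)) = (2*(-5 + O + q))*(1/(17*O)) = (-10 + 2*O + 2*q)*(1/(17*O)) = (-10 + 2*O + 2*q)/(17*O))
-35*(5*Z(-1, 1) + 12) = -35*(5*((2/17)*(-5 - 1 + 1)/(-1)) + 12) = -35*(5*((2/17)*(-1)*(-5)) + 12) = -35*(5*(10/17) + 12) = -35*(50/17 + 12) = -35*254/17 = -8890/17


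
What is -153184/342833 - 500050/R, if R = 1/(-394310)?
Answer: 67597999238858316/342833 ≈ 1.9717e+11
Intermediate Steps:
R = -1/394310 ≈ -2.5361e-6
-153184/342833 - 500050/R = -153184/342833 - 500050/(-1/394310) = -153184*1/342833 - 500050*(-394310) = -153184/342833 + 197174715500 = 67597999238858316/342833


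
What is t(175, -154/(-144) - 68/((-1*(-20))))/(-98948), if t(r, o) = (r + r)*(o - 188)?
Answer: 2398165/3562128 ≈ 0.67324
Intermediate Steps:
t(r, o) = 2*r*(-188 + o) (t(r, o) = (2*r)*(-188 + o) = 2*r*(-188 + o))
t(175, -154/(-144) - 68/((-1*(-20))))/(-98948) = (2*175*(-188 + (-154/(-144) - 68/((-1*(-20))))))/(-98948) = (2*175*(-188 + (-154*(-1/144) - 68/20)))*(-1/98948) = (2*175*(-188 + (77/72 - 68*1/20)))*(-1/98948) = (2*175*(-188 + (77/72 - 17/5)))*(-1/98948) = (2*175*(-188 - 839/360))*(-1/98948) = (2*175*(-68519/360))*(-1/98948) = -2398165/36*(-1/98948) = 2398165/3562128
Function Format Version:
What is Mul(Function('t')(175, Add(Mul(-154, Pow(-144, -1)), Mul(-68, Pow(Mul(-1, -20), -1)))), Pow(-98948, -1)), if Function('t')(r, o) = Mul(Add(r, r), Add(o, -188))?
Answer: Rational(2398165, 3562128) ≈ 0.67324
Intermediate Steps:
Function('t')(r, o) = Mul(2, r, Add(-188, o)) (Function('t')(r, o) = Mul(Mul(2, r), Add(-188, o)) = Mul(2, r, Add(-188, o)))
Mul(Function('t')(175, Add(Mul(-154, Pow(-144, -1)), Mul(-68, Pow(Mul(-1, -20), -1)))), Pow(-98948, -1)) = Mul(Mul(2, 175, Add(-188, Add(Mul(-154, Pow(-144, -1)), Mul(-68, Pow(Mul(-1, -20), -1))))), Pow(-98948, -1)) = Mul(Mul(2, 175, Add(-188, Add(Mul(-154, Rational(-1, 144)), Mul(-68, Pow(20, -1))))), Rational(-1, 98948)) = Mul(Mul(2, 175, Add(-188, Add(Rational(77, 72), Mul(-68, Rational(1, 20))))), Rational(-1, 98948)) = Mul(Mul(2, 175, Add(-188, Add(Rational(77, 72), Rational(-17, 5)))), Rational(-1, 98948)) = Mul(Mul(2, 175, Add(-188, Rational(-839, 360))), Rational(-1, 98948)) = Mul(Mul(2, 175, Rational(-68519, 360)), Rational(-1, 98948)) = Mul(Rational(-2398165, 36), Rational(-1, 98948)) = Rational(2398165, 3562128)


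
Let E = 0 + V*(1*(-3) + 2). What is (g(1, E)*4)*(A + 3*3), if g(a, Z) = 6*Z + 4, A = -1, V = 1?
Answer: -64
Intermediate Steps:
E = -1 (E = 0 + 1*(1*(-3) + 2) = 0 + 1*(-3 + 2) = 0 + 1*(-1) = 0 - 1 = -1)
g(a, Z) = 4 + 6*Z
(g(1, E)*4)*(A + 3*3) = ((4 + 6*(-1))*4)*(-1 + 3*3) = ((4 - 6)*4)*(-1 + 9) = -2*4*8 = -8*8 = -64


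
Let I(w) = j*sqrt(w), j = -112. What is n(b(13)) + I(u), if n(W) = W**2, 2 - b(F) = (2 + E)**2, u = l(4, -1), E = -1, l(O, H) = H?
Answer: 1 - 112*I ≈ 1.0 - 112.0*I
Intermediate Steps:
u = -1
I(w) = -112*sqrt(w)
b(F) = 1 (b(F) = 2 - (2 - 1)**2 = 2 - 1*1**2 = 2 - 1*1 = 2 - 1 = 1)
n(b(13)) + I(u) = 1**2 - 112*I = 1 - 112*I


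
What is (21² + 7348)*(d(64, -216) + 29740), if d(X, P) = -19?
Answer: 231496869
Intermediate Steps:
(21² + 7348)*(d(64, -216) + 29740) = (21² + 7348)*(-19 + 29740) = (441 + 7348)*29721 = 7789*29721 = 231496869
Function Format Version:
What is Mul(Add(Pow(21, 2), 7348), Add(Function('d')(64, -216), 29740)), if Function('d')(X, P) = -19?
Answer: 231496869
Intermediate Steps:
Mul(Add(Pow(21, 2), 7348), Add(Function('d')(64, -216), 29740)) = Mul(Add(Pow(21, 2), 7348), Add(-19, 29740)) = Mul(Add(441, 7348), 29721) = Mul(7789, 29721) = 231496869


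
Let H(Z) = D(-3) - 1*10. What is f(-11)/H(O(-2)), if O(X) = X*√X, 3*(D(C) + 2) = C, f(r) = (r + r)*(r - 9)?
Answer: -440/13 ≈ -33.846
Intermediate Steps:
f(r) = 2*r*(-9 + r) (f(r) = (2*r)*(-9 + r) = 2*r*(-9 + r))
D(C) = -2 + C/3
O(X) = X^(3/2)
H(Z) = -13 (H(Z) = (-2 + (⅓)*(-3)) - 1*10 = (-2 - 1) - 10 = -3 - 10 = -13)
f(-11)/H(O(-2)) = (2*(-11)*(-9 - 11))/(-13) = (2*(-11)*(-20))*(-1/13) = 440*(-1/13) = -440/13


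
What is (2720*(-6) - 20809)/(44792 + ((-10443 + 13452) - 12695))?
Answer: -37129/35106 ≈ -1.0576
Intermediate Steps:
(2720*(-6) - 20809)/(44792 + ((-10443 + 13452) - 12695)) = (-16320 - 20809)/(44792 + (3009 - 12695)) = -37129/(44792 - 9686) = -37129/35106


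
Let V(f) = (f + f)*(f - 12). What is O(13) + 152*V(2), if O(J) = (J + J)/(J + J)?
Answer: -6079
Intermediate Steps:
O(J) = 1 (O(J) = (2*J)/((2*J)) = (2*J)*(1/(2*J)) = 1)
V(f) = 2*f*(-12 + f) (V(f) = (2*f)*(-12 + f) = 2*f*(-12 + f))
O(13) + 152*V(2) = 1 + 152*(2*2*(-12 + 2)) = 1 + 152*(2*2*(-10)) = 1 + 152*(-40) = 1 - 6080 = -6079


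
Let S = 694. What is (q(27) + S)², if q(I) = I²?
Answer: 2024929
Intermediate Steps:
(q(27) + S)² = (27² + 694)² = (729 + 694)² = 1423² = 2024929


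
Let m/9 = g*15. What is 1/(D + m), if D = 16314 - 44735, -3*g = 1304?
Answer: -1/87101 ≈ -1.1481e-5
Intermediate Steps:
g = -1304/3 (g = -⅓*1304 = -1304/3 ≈ -434.67)
D = -28421
m = -58680 (m = 9*(-1304/3*15) = 9*(-6520) = -58680)
1/(D + m) = 1/(-28421 - 58680) = 1/(-87101) = -1/87101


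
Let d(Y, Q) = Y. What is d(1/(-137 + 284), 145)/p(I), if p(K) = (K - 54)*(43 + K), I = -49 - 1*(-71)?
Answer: -1/305760 ≈ -3.2705e-6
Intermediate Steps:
I = 22 (I = -49 + 71 = 22)
p(K) = (-54 + K)*(43 + K)
d(1/(-137 + 284), 145)/p(I) = 1/((-137 + 284)*(-2322 + 22**2 - 11*22)) = 1/(147*(-2322 + 484 - 242)) = (1/147)/(-2080) = (1/147)*(-1/2080) = -1/305760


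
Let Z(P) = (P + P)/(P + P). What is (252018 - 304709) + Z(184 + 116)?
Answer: -52690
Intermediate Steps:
Z(P) = 1 (Z(P) = (2*P)/((2*P)) = (2*P)*(1/(2*P)) = 1)
(252018 - 304709) + Z(184 + 116) = (252018 - 304709) + 1 = -52691 + 1 = -52690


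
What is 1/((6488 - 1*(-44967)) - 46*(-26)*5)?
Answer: 1/57435 ≈ 1.7411e-5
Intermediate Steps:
1/((6488 - 1*(-44967)) - 46*(-26)*5) = 1/((6488 + 44967) + 1196*5) = 1/(51455 + 5980) = 1/57435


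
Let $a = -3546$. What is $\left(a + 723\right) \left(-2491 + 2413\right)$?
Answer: $220194$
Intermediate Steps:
$\left(a + 723\right) \left(-2491 + 2413\right) = \left(-3546 + 723\right) \left(-2491 + 2413\right) = \left(-2823\right) \left(-78\right) = 220194$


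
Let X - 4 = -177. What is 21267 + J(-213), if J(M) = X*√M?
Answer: 21267 - 173*I*√213 ≈ 21267.0 - 2524.9*I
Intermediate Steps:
X = -173 (X = 4 - 177 = -173)
J(M) = -173*√M
21267 + J(-213) = 21267 - 173*I*√213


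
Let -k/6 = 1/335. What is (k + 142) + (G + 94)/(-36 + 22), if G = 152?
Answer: 291743/2345 ≈ 124.41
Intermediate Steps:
k = -6/335 ≈ -0.017910
(k + 142) + (G + 94)/(-36 + 22) = (-6/335 + 142) + (152 + 94)/(-36 + 22) = 47564/335 + 246/(-14) = 47564/335 + 246*(-1/14) = 47564/335 - 123/7 = 291743/2345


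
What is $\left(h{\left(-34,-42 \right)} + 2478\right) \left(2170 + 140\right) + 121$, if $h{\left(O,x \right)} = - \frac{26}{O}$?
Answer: $\frac{97343147}{17} \approx 5.7261 \cdot 10^{6}$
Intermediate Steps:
$\left(h{\left(-34,-42 \right)} + 2478\right) \left(2170 + 140\right) + 121 = \left(- \frac{26}{-34} + 2478\right) \left(2170 + 140\right) + 121 = \left(\left(-26\right) \left(- \frac{1}{34}\right) + 2478\right) 2310 + 121 = \left(\frac{13}{17} + 2478\right) 2310 + 121 = \frac{42139}{17} \cdot 2310 + 121 = \frac{97341090}{17} + 121 = \frac{97343147}{17}$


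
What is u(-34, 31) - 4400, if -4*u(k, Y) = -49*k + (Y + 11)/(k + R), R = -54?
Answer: -847683/176 ≈ -4816.4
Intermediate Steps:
u(k, Y) = 49*k/4 - (11 + Y)/(4*(-54 + k)) (u(k, Y) = -(-49*k + (Y + 11)/(k - 54))/4 = -(-49*k + (11 + Y)/(-54 + k))/4 = 49*k/4 - (11 + Y)/(4*(-54 + k)))
u(-34, 31) - 4400 = (-11 - 1*31 - 2646*(-34) + 49*(-34)²)/(4*(-54 - 34)) - 4400 = (¼)*(-11 - 31 + 89964 + 49*1156)/(-88) - 4400 = (¼)*(-1/88)*(-11 - 31 + 89964 + 56644) - 4400 = (¼)*(-1/88)*146566 - 4400 = -73283/176 - 4400 = -847683/176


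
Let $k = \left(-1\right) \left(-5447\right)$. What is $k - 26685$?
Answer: $-21238$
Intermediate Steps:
$k = 5447$
$k - 26685 = 5447 - 26685 = -21238$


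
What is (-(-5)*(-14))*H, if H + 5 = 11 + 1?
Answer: -490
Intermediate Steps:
H = 7 (H = -5 + (11 + 1) = -5 + 12 = 7)
(-(-5)*(-14))*H = -(-5)*(-14)*7 = -5*14*7 = -70*7 = -490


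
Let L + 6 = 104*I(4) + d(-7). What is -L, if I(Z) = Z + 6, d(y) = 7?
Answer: -1041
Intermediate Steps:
I(Z) = 6 + Z
L = 1041 (L = -6 + (104*(6 + 4) + 7) = -6 + (104*10 + 7) = -6 + (1040 + 7) = -6 + 1047 = 1041)
-L = -1*1041 = -1041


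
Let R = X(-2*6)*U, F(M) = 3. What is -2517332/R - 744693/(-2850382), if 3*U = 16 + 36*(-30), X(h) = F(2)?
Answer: 448509385886/189550403 ≈ 2366.2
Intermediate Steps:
X(h) = 3
U = -1064/3 (U = (16 + 36*(-30))/3 = (16 - 1080)/3 = (⅓)*(-1064) = -1064/3 ≈ -354.67)
R = -1064 (R = 3*(-1064/3) = -1064)
-2517332/R - 744693/(-2850382) = -2517332/(-1064) - 744693/(-2850382) = -2517332*(-1/1064) - 744693*(-1/2850382) = 629333/266 + 744693/2850382 = 448509385886/189550403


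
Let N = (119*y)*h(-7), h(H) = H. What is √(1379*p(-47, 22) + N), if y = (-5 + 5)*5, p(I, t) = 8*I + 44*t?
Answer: 4*√51023 ≈ 903.53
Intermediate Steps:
y = 0 (y = 0*5 = 0)
N = 0 (N = (119*0)*(-7) = 0*(-7) = 0)
√(1379*p(-47, 22) + N) = √(1379*(8*(-47) + 44*22) + 0) = √(1379*(-376 + 968) + 0) = √(1379*592 + 0) = √(816368 + 0) = √816368 = 4*√51023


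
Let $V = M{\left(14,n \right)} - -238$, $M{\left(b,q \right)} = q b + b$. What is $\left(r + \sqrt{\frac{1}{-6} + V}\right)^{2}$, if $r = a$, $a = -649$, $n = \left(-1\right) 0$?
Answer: $\frac{\left(3894 - \sqrt{9066}\right)^{2}}{36} \approx 4.0085 \cdot 10^{5}$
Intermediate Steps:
$n = 0$
$M{\left(b,q \right)} = b + b q$ ($M{\left(b,q \right)} = b q + b = b + b q$)
$r = -649$
$V = 252$ ($V = 14 \left(1 + 0\right) - -238 = 14 \cdot 1 + 238 = 14 + 238 = 252$)
$\left(r + \sqrt{\frac{1}{-6} + V}\right)^{2} = \left(-649 + \sqrt{\frac{1}{-6} + 252}\right)^{2} = \left(-649 + \sqrt{- \frac{1}{6} + 252}\right)^{2} = \left(-649 + \sqrt{\frac{1511}{6}}\right)^{2} = \left(-649 + \frac{\sqrt{9066}}{6}\right)^{2}$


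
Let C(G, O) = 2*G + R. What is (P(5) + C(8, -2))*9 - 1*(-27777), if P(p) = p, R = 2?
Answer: 27984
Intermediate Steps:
C(G, O) = 2 + 2*G (C(G, O) = 2*G + 2 = 2 + 2*G)
(P(5) + C(8, -2))*9 - 1*(-27777) = (5 + (2 + 2*8))*9 - 1*(-27777) = (5 + (2 + 16))*9 + 27777 = (5 + 18)*9 + 27777 = 23*9 + 27777 = 207 + 27777 = 27984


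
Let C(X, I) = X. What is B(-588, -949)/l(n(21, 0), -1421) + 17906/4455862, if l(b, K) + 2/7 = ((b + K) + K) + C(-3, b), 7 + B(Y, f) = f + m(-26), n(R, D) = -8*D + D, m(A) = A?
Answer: 15493114595/44373701727 ≈ 0.34915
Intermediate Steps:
n(R, D) = -7*D
B(Y, f) = -33 + f (B(Y, f) = -7 + (f - 26) = -7 + (-26 + f) = -33 + f)
l(b, K) = -23/7 + b + 2*K (l(b, K) = -2/7 + (((b + K) + K) - 3) = -2/7 + (((K + b) + K) - 3) = -2/7 + ((b + 2*K) - 3) = -2/7 + (-3 + b + 2*K) = -23/7 + b + 2*K)
B(-588, -949)/l(n(21, 0), -1421) + 17906/4455862 = (-33 - 949)/(-23/7 - 7*0 + 2*(-1421)) + 17906/4455862 = -982/(-23/7 + 0 - 2842) + 17906*(1/4455862) = -982/(-19917/7) + 8953/2227931 = -982*(-7/19917) + 8953/2227931 = 6874/19917 + 8953/2227931 = 15493114595/44373701727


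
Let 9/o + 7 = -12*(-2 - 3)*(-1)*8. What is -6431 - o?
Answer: -3131888/487 ≈ -6431.0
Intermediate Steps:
o = -9/487 (o = 9/(-7 - 12*(-2 - 3)*(-1)*8) = 9/(-7 - (-60)*(-1)*8) = 9/(-7 - 12*5*8) = 9/(-7 - 60*8) = 9/(-7 - 480) = 9/(-487) = 9*(-1/487) = -9/487 ≈ -0.018480)
-6431 - o = -6431 - 1*(-9/487) = -6431 + 9/487 = -3131888/487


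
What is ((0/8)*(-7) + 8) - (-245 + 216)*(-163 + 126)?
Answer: -1065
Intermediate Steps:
((0/8)*(-7) + 8) - (-245 + 216)*(-163 + 126) = ((0*(1/8))*(-7) + 8) - (-29)*(-37) = (0*(-7) + 8) - 1*1073 = (0 + 8) - 1073 = 8 - 1073 = -1065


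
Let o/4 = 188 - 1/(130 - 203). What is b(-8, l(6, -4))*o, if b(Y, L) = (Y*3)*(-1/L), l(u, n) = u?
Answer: 219600/73 ≈ 3008.2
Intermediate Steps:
b(Y, L) = -3*Y/L (b(Y, L) = (3*Y)*(-1/L) = -3*Y/L)
o = 54900/73 (o = 4*(188 - 1/(130 - 203)) = 4*(188 - 1/(-73)) = 4*(188 - 1*(-1/73)) = 4*(188 + 1/73) = 4*(13725/73) = 54900/73 ≈ 752.05)
b(-8, l(6, -4))*o = -3*(-8)/6*(54900/73) = -3*(-8)*1/6*(54900/73) = 4*(54900/73) = 219600/73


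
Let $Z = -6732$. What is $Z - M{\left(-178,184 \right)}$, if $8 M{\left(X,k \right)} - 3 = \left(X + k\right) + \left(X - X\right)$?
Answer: $- \frac{53865}{8} \approx -6733.1$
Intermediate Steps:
$M{\left(X,k \right)} = \frac{3}{8} + \frac{X}{8} + \frac{k}{8}$ ($M{\left(X,k \right)} = \frac{3}{8} + \frac{\left(X + k\right) + \left(X - X\right)}{8} = \frac{3}{8} + \frac{\left(X + k\right) + 0}{8} = \frac{3}{8} + \frac{X + k}{8} = \frac{3}{8} + \left(\frac{X}{8} + \frac{k}{8}\right) = \frac{3}{8} + \frac{X}{8} + \frac{k}{8}$)
$Z - M{\left(-178,184 \right)} = -6732 - \left(\frac{3}{8} + \frac{1}{8} \left(-178\right) + \frac{1}{8} \cdot 184\right) = -6732 - \left(\frac{3}{8} - \frac{89}{4} + 23\right) = -6732 - \frac{9}{8} = - \frac{53865}{8}$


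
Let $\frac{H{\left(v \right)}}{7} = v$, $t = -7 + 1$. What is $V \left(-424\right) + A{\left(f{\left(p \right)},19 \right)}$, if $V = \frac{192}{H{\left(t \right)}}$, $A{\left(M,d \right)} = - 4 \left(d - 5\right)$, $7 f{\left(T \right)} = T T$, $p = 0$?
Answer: $\frac{13176}{7} \approx 1882.3$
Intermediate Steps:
$t = -6$
$H{\left(v \right)} = 7 v$
$f{\left(T \right)} = \frac{T^{2}}{7}$ ($f{\left(T \right)} = \frac{T T}{7} = \frac{T^{2}}{7}$)
$A{\left(M,d \right)} = 20 - 4 d$ ($A{\left(M,d \right)} = - 4 \left(-5 + d\right) = 20 - 4 d$)
$V = - \frac{32}{7}$ ($V = \frac{192}{7 \left(-6\right)} = \frac{192}{-42} = 192 \left(- \frac{1}{42}\right) = - \frac{32}{7} \approx -4.5714$)
$V \left(-424\right) + A{\left(f{\left(p \right)},19 \right)} = \left(- \frac{32}{7}\right) \left(-424\right) + \left(20 - 76\right) = \frac{13568}{7} + \left(20 - 76\right) = \frac{13568}{7} - 56 = \frac{13176}{7}$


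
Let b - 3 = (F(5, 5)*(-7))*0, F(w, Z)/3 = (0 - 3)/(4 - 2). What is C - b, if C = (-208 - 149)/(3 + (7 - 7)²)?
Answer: -122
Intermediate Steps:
F(w, Z) = -9/2 (F(w, Z) = 3*((0 - 3)/(4 - 2)) = 3*(-3/2) = -9/2)
C = -119 (C = -357/(3 + 0²) = -357/(3 + 0) = -357/3 = -357*⅓ = -119)
b = 3 (b = 3 - 9/2*(-7)*0 = 3 + (63/2)*0 = 3 + 0 = 3)
C - b = -119 - 1*3 = -119 - 3 = -122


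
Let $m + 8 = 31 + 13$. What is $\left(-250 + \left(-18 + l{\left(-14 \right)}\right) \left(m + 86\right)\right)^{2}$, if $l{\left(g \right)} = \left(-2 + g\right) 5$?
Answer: $148986436$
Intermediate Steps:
$l{\left(g \right)} = -10 + 5 g$
$m = 36$ ($m = -8 + \left(31 + 13\right) = -8 + 44 = 36$)
$\left(-250 + \left(-18 + l{\left(-14 \right)}\right) \left(m + 86\right)\right)^{2} = \left(-250 + \left(-18 + \left(-10 + 5 \left(-14\right)\right)\right) \left(36 + 86\right)\right)^{2} = \left(-250 + \left(-18 - 80\right) 122\right)^{2} = \left(-250 - 11956\right)^{2} = \left(-12206\right)^{2} = 148986436$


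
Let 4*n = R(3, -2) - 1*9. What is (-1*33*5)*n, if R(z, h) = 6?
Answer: 495/4 ≈ 123.75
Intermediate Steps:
n = -¾ (n = (6 - 1*9)/4 = (6 - 9)/4 = (¼)*(-3) = -¾ ≈ -0.75000)
(-1*33*5)*n = (-1*33*5)*(-¾) = -33*5*(-¾) = -165*(-¾) = 495/4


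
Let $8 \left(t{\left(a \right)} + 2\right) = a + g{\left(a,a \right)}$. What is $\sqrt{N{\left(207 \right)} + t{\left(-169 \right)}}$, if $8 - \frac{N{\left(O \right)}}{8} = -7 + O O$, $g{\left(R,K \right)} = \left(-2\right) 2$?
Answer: $\frac{i \sqrt{5483130}}{4} \approx 585.4 i$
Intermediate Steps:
$g{\left(R,K \right)} = -4$
$t{\left(a \right)} = - \frac{5}{2} + \frac{a}{8}$ ($t{\left(a \right)} = -2 + \frac{a - 4}{8} = -2 + \frac{-4 + a}{8} = -2 + \left(- \frac{1}{2} + \frac{a}{8}\right) = - \frac{5}{2} + \frac{a}{8}$)
$N{\left(O \right)} = 120 - 8 O^{2}$ ($N{\left(O \right)} = 64 - 8 \left(-7 + O O\right) = 64 - 8 \left(-7 + O^{2}\right) = 64 - \left(-56 + 8 O^{2}\right) = 120 - 8 O^{2}$)
$\sqrt{N{\left(207 \right)} + t{\left(-169 \right)}} = \sqrt{\left(120 - 8 \cdot 207^{2}\right) + \left(- \frac{5}{2} + \frac{1}{8} \left(-169\right)\right)} = \sqrt{\left(120 - 342792\right) - \frac{189}{8}} = \sqrt{-342672 - \frac{189}{8}} = \sqrt{- \frac{2741565}{8}} = \frac{i \sqrt{5483130}}{4}$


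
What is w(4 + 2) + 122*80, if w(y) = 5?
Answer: 9765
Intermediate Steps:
w(4 + 2) + 122*80 = 5 + 122*80 = 5 + 9760 = 9765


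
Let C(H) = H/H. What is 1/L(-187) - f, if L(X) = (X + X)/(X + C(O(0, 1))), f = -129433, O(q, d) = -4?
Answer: 24204064/187 ≈ 1.2943e+5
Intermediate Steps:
C(H) = 1
L(X) = 2*X/(1 + X) (L(X) = (X + X)/(X + 1) = (2*X)/(1 + X) = 2*X/(1 + X))
1/L(-187) - f = 1/(2*(-187)/(1 - 187)) - 1*(-129433) = 1/(2*(-187)/(-186)) + 129433 = 1/(2*(-187)*(-1/186)) + 129433 = 1/(187/93) + 129433 = 93/187 + 129433 = 24204064/187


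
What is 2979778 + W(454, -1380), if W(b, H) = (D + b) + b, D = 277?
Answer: 2980963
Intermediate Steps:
W(b, H) = 277 + 2*b (W(b, H) = (277 + b) + b = 277 + 2*b)
2979778 + W(454, -1380) = 2979778 + (277 + 2*454) = 2979778 + (277 + 908) = 2979778 + 1185 = 2980963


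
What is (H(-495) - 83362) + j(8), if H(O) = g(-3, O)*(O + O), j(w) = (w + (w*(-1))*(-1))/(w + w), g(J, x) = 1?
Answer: -84351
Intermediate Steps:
j(w) = 1 (j(w) = (w - w*(-1))/((2*w)) = (w + w)*(1/(2*w)) = (2*w)*(1/(2*w)) = 1)
H(O) = 2*O (H(O) = 1*(O + O) = 1*(2*O) = 2*O)
(H(-495) - 83362) + j(8) = (2*(-495) - 83362) + 1 = (-990 - 83362) + 1 = -84352 + 1 = -84351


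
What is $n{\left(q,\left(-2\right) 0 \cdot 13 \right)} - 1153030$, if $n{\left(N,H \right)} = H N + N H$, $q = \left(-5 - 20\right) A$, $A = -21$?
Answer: $-1153030$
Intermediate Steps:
$q = 525$ ($q = \left(-5 - 20\right) \left(-21\right) = \left(-25\right) \left(-21\right) = 525$)
$n{\left(N,H \right)} = 2 H N$ ($n{\left(N,H \right)} = H N + H N = 2 H N$)
$n{\left(q,\left(-2\right) 0 \cdot 13 \right)} - 1153030 = 2 \left(-2\right) 0 \cdot 13 \cdot 525 - 1153030 = 2 \cdot 0 \cdot 13 \cdot 525 - 1153030 = 2 \cdot 0 \cdot 525 - 1153030 = 0 - 1153030 = -1153030$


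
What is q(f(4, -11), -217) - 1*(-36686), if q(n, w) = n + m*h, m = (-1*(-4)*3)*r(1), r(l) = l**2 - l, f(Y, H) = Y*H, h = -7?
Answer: 36642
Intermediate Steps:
f(Y, H) = H*Y
m = 0 (m = (-1*(-4)*3)*(1*(-1 + 1)) = (4*3)*(1*0) = 12*0 = 0)
q(n, w) = n (q(n, w) = n + 0*(-7) = n + 0 = n)
q(f(4, -11), -217) - 1*(-36686) = -11*4 - 1*(-36686) = -44 + 36686 = 36642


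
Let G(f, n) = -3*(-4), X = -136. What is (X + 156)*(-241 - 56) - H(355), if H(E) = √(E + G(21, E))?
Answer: -5940 - √367 ≈ -5959.2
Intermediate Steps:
G(f, n) = 12
H(E) = √(12 + E) (H(E) = √(E + 12) = √(12 + E))
(X + 156)*(-241 - 56) - H(355) = (-136 + 156)*(-241 - 56) - √(12 + 355) = 20*(-297) - √367 = -5940 - √367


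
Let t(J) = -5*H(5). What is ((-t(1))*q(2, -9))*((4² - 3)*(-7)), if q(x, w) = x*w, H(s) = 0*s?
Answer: 0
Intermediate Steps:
H(s) = 0
q(x, w) = w*x
t(J) = 0 (t(J) = -5*0 = 0)
((-t(1))*q(2, -9))*((4² - 3)*(-7)) = ((-1*0)*(-9*2))*((4² - 3)*(-7)) = (0*(-18))*((16 - 3)*(-7)) = 0*(13*(-7)) = 0*(-91) = 0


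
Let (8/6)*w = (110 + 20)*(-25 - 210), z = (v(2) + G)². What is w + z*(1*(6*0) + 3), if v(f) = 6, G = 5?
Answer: -45099/2 ≈ -22550.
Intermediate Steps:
z = 121 (z = (6 + 5)² = 11² = 121)
w = -45825/2 (w = 3*((110 + 20)*(-25 - 210))/4 = 3*(130*(-235))/4 = (¾)*(-30550) = -45825/2 ≈ -22913.)
w + z*(1*(6*0) + 3) = -45825/2 + 121*(1*(6*0) + 3) = -45825/2 + 121*(1*0 + 3) = -45825/2 + 121*(0 + 3) = -45825/2 + 121*3 = -45825/2 + 363 = -45099/2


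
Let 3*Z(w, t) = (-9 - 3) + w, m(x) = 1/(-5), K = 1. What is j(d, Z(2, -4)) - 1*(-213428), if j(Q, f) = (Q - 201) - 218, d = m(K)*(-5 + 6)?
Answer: 1065044/5 ≈ 2.1301e+5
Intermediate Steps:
m(x) = -1/5
Z(w, t) = -4 + w/3 (Z(w, t) = ((-9 - 3) + w)/3 = (-12 + w)/3 = -4 + w/3)
d = -1/5 (d = -(-5 + 6)/5 = -1/5*1 = -1/5 ≈ -0.20000)
j(Q, f) = -419 + Q (j(Q, f) = (-201 + Q) - 218 = -419 + Q)
j(d, Z(2, -4)) - 1*(-213428) = (-419 - 1/5) - 1*(-213428) = -2096/5 + 213428 = 1065044/5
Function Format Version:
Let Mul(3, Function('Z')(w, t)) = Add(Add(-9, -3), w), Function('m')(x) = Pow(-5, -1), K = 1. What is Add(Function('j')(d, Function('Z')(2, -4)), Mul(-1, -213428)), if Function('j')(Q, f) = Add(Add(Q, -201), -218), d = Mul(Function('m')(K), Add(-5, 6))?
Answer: Rational(1065044, 5) ≈ 2.1301e+5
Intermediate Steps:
Function('m')(x) = Rational(-1, 5)
Function('Z')(w, t) = Add(-4, Mul(Rational(1, 3), w)) (Function('Z')(w, t) = Mul(Rational(1, 3), Add(Add(-9, -3), w)) = Mul(Rational(1, 3), Add(-12, w)) = Add(-4, Mul(Rational(1, 3), w)))
d = Rational(-1, 5) (d = Mul(Rational(-1, 5), Add(-5, 6)) = Mul(Rational(-1, 5), 1) = Rational(-1, 5) ≈ -0.20000)
Function('j')(Q, f) = Add(-419, Q) (Function('j')(Q, f) = Add(Add(-201, Q), -218) = Add(-419, Q))
Add(Function('j')(d, Function('Z')(2, -4)), Mul(-1, -213428)) = Add(Add(-419, Rational(-1, 5)), Mul(-1, -213428)) = Add(Rational(-2096, 5), 213428) = Rational(1065044, 5)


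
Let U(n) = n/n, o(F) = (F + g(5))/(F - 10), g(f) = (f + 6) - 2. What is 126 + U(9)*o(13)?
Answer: 400/3 ≈ 133.33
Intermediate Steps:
g(f) = 4 + f (g(f) = (6 + f) - 2 = 4 + f)
o(F) = (9 + F)/(-10 + F) (o(F) = (F + (4 + 5))/(F - 10) = (F + 9)/(-10 + F) = (9 + F)/(-10 + F))
U(n) = 1
126 + U(9)*o(13) = 126 + 1*((9 + 13)/(-10 + 13)) = 126 + 1*(22/3) = 126 + 22/3 = 400/3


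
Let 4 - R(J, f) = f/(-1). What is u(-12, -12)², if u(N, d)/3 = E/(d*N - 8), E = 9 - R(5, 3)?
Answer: 9/4624 ≈ 0.0019464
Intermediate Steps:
R(J, f) = 4 + f (R(J, f) = 4 - f/(-1) = 4 - f*(-1) = 4 - (-1)*f = 4 + f)
E = 2 (E = 9 - (4 + 3) = 9 - 1*7 = 9 - 7 = 2)
u(N, d) = 6/(-8 + N*d) (u(N, d) = 3*(2/(d*N - 8)) = 3*(2/(N*d - 8)) = 3*(2/(-8 + N*d)) = 6/(-8 + N*d))
u(-12, -12)² = (6/(-8 - 12*(-12)))² = (6/(-8 + 144))² = (6/136)² = (6*(1/136))² = (3/68)² = 9/4624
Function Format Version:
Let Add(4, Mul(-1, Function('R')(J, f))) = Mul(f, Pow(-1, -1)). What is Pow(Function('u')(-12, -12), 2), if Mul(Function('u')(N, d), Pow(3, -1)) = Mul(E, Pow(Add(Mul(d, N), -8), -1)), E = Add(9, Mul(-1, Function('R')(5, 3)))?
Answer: Rational(9, 4624) ≈ 0.0019464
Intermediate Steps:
Function('R')(J, f) = Add(4, f) (Function('R')(J, f) = Add(4, Mul(-1, Mul(f, Pow(-1, -1)))) = Add(4, Mul(-1, Mul(f, -1))) = Add(4, Mul(-1, Mul(-1, f))) = Add(4, f))
E = 2 (E = Add(9, Mul(-1, Add(4, 3))) = Add(9, Mul(-1, 7)) = Add(9, -7) = 2)
Function('u')(N, d) = Mul(6, Pow(Add(-8, Mul(N, d)), -1)) (Function('u')(N, d) = Mul(3, Mul(2, Pow(Add(Mul(d, N), -8), -1))) = Mul(3, Mul(2, Pow(Add(Mul(N, d), -8), -1))) = Mul(3, Mul(2, Pow(Add(-8, Mul(N, d)), -1))) = Mul(6, Pow(Add(-8, Mul(N, d)), -1)))
Pow(Function('u')(-12, -12), 2) = Pow(Mul(6, Pow(Add(-8, Mul(-12, -12)), -1)), 2) = Pow(Mul(6, Pow(Add(-8, 144), -1)), 2) = Pow(Mul(6, Pow(136, -1)), 2) = Pow(Mul(6, Rational(1, 136)), 2) = Pow(Rational(3, 68), 2) = Rational(9, 4624)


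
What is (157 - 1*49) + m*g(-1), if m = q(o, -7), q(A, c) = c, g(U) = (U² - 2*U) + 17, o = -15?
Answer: -32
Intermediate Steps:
g(U) = 17 + U² - 2*U
m = -7
(157 - 1*49) + m*g(-1) = (157 - 1*49) - 7*(17 + (-1)² - 2*(-1)) = (157 - 49) - 7*(17 + 1 + 2) = 108 - 7*20 = 108 - 140 = -32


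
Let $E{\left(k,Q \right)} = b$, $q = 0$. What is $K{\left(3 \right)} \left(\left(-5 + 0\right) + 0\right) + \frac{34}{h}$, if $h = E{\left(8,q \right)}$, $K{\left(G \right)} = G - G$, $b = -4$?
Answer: $- \frac{17}{2} \approx -8.5$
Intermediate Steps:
$K{\left(G \right)} = 0$
$E{\left(k,Q \right)} = -4$
$h = -4$
$K{\left(3 \right)} \left(\left(-5 + 0\right) + 0\right) + \frac{34}{h} = 0 \left(\left(-5 + 0\right) + 0\right) + \frac{34}{-4} = 0 \left(-5 + 0\right) + 34 \left(- \frac{1}{4}\right) = 0 \left(-5\right) - \frac{17}{2} = 0 - \frac{17}{2} = - \frac{17}{2}$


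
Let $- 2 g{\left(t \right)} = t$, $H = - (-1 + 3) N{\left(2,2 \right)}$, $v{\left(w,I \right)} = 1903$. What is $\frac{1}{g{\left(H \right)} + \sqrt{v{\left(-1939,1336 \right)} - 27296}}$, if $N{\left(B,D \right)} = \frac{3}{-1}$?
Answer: $- \frac{3}{25402} - \frac{i \sqrt{25393}}{25402} \approx -0.0001181 - 0.0062732 i$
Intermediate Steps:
$N{\left(B,D \right)} = -3$ ($N{\left(B,D \right)} = 3 \left(-1\right) = -3$)
$H = 6$ ($H = - (-1 + 3) \left(-3\right) = \left(-1\right) 2 \left(-3\right) = \left(-2\right) \left(-3\right) = 6$)
$g{\left(t \right)} = - \frac{t}{2}$
$\frac{1}{g{\left(H \right)} + \sqrt{v{\left(-1939,1336 \right)} - 27296}} = \frac{1}{\left(- \frac{1}{2}\right) 6 + \sqrt{1903 - 27296}} = \frac{1}{-3 + \sqrt{-25393}} = \frac{1}{-3 + i \sqrt{25393}}$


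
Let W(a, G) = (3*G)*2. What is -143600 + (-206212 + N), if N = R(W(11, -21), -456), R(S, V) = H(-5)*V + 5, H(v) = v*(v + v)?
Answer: -372607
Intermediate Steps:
H(v) = 2*v**2 (H(v) = v*(2*v) = 2*v**2)
W(a, G) = 6*G
R(S, V) = 5 + 50*V (R(S, V) = (2*(-5)**2)*V + 5 = (2*25)*V + 5 = 50*V + 5 = 5 + 50*V)
N = -22795 (N = 5 + 50*(-456) = 5 - 22800 = -22795)
-143600 + (-206212 + N) = -143600 + (-206212 - 22795) = -143600 - 229007 = -372607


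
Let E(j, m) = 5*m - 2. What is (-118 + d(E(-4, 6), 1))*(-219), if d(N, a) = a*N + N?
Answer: 13578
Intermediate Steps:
E(j, m) = -2 + 5*m
d(N, a) = N + N*a (d(N, a) = N*a + N = N + N*a)
(-118 + d(E(-4, 6), 1))*(-219) = (-118 + (-2 + 5*6)*(1 + 1))*(-219) = (-118 + (-2 + 30)*2)*(-219) = (-118 + 28*2)*(-219) = (-118 + 56)*(-219) = -62*(-219) = 13578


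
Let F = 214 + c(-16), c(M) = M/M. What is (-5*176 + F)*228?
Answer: -151620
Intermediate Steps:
c(M) = 1
F = 215 (F = 214 + 1 = 215)
(-5*176 + F)*228 = (-5*176 + 215)*228 = (-880 + 215)*228 = -665*228 = -151620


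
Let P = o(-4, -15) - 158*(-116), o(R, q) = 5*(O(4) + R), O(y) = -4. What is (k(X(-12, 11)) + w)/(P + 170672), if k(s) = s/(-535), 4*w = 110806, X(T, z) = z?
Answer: 29640583/202187200 ≈ 0.14660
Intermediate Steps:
w = 55403/2 (w = (¼)*110806 = 55403/2 ≈ 27702.)
k(s) = -s/535 (k(s) = s*(-1/535) = -s/535)
o(R, q) = -20 + 5*R (o(R, q) = 5*(-4 + R) = -20 + 5*R)
P = 18288 (P = (-20 + 5*(-4)) - 158*(-116) = (-20 - 20) + 18328 = -40 + 18328 = 18288)
(k(X(-12, 11)) + w)/(P + 170672) = (-1/535*11 + 55403/2)/(18288 + 170672) = (-11/535 + 55403/2)/188960 = (29640583/1070)*(1/188960) = 29640583/202187200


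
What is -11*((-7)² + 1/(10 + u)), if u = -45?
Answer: -18854/35 ≈ -538.69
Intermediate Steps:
-11*((-7)² + 1/(10 + u)) = -11*((-7)² + 1/(10 - 45)) = -11*(49 + 1/(-35)) = -11*(49 - 1/35) = -11*1714/35 = -18854/35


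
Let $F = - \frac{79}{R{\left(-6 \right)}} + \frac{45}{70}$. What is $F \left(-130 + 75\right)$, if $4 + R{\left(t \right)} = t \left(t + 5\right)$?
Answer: $\frac{14960}{7} \approx 2137.1$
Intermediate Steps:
$R{\left(t \right)} = -4 + t \left(5 + t\right)$ ($R{\left(t \right)} = -4 + t \left(t + 5\right) = -4 + t \left(5 + t\right)$)
$F = - \frac{272}{7}$ ($F = - \frac{79}{-4 + \left(-6\right)^{2} + 5 \left(-6\right)} + \frac{45}{70} = - \frac{79}{-4 + 36 - 30} + 45 \cdot \frac{1}{70} = - \frac{79}{2} + \frac{9}{14} = - \frac{272}{7} \approx -38.857$)
$F \left(-130 + 75\right) = - \frac{272 \left(-130 + 75\right)}{7} = \left(- \frac{272}{7}\right) \left(-55\right) = \frac{14960}{7}$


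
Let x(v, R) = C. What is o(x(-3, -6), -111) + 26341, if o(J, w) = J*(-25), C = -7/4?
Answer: 105539/4 ≈ 26385.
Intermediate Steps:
C = -7/4 (C = -7*¼ = -7/4 ≈ -1.7500)
x(v, R) = -7/4
o(J, w) = -25*J
o(x(-3, -6), -111) + 26341 = -25*(-7/4) + 26341 = 175/4 + 26341 = 105539/4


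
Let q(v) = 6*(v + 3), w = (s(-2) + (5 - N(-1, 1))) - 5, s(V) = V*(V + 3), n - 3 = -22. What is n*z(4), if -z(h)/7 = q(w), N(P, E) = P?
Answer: 1596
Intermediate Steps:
n = -19 (n = 3 - 22 = -19)
s(V) = V*(3 + V)
w = -1 (w = (-2*(3 - 2) + (5 - 1*(-1))) - 5 = (-2*1 + (5 + 1)) - 5 = (-2 + 6) - 5 = 4 - 5 = -1)
q(v) = 18 + 6*v (q(v) = 6*(3 + v) = 18 + 6*v)
z(h) = -84 (z(h) = -7*(18 + 6*(-1)) = -7*(18 - 6) = -7*12 = -84)
n*z(4) = -19*(-84) = 1596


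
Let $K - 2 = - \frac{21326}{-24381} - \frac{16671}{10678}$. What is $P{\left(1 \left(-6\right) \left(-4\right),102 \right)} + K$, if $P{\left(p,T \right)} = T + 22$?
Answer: $\frac{32624143445}{260340318} \approx 125.31$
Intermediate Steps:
$P{\left(p,T \right)} = 22 + T$
$K = \frac{341944013}{260340318}$ ($K = 2 - \left(- \frac{21326}{24381} + \frac{16671}{10678}\right) = 2 - \frac{178736623}{260340318} = \frac{341944013}{260340318} \approx 1.3134$)
$P{\left(1 \left(-6\right) \left(-4\right),102 \right)} + K = \left(22 + 102\right) + \frac{341944013}{260340318} = 124 + \frac{341944013}{260340318} = \frac{32624143445}{260340318}$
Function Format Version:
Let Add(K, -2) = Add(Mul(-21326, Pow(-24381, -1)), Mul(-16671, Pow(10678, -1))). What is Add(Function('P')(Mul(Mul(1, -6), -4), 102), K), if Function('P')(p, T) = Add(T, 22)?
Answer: Rational(32624143445, 260340318) ≈ 125.31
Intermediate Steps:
Function('P')(p, T) = Add(22, T)
K = Rational(341944013, 260340318) (K = Add(2, Add(Mul(-21326, Pow(-24381, -1)), Mul(-16671, Pow(10678, -1)))) = Add(2, Add(Mul(-21326, Rational(-1, 24381)), Mul(-16671, Rational(1, 10678)))) = Add(2, Add(Rational(21326, 24381), Rational(-16671, 10678))) = Add(2, Rational(-178736623, 260340318)) = Rational(341944013, 260340318) ≈ 1.3134)
Add(Function('P')(Mul(Mul(1, -6), -4), 102), K) = Add(Add(22, 102), Rational(341944013, 260340318)) = Add(124, Rational(341944013, 260340318)) = Rational(32624143445, 260340318)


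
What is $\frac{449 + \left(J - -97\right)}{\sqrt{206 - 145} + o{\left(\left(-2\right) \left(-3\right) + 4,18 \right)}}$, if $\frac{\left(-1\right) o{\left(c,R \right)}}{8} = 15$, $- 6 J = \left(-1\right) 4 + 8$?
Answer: $- \frac{65440}{14339} - \frac{1636 \sqrt{61}}{43017} \approx -4.8608$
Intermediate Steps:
$J = - \frac{2}{3}$ ($J = - \frac{\left(-1\right) 4 + 8}{6} = - \frac{-4 + 8}{6} = \left(- \frac{1}{6}\right) 4 = - \frac{2}{3} \approx -0.66667$)
$o{\left(c,R \right)} = -120$ ($o{\left(c,R \right)} = \left(-8\right) 15 = -120$)
$\frac{449 + \left(J - -97\right)}{\sqrt{206 - 145} + o{\left(\left(-2\right) \left(-3\right) + 4,18 \right)}} = \frac{449 - - \frac{289}{3}}{\sqrt{206 - 145} - 120} = \frac{449 + \left(- \frac{2}{3} + 97\right)}{\sqrt{61} - 120} = \frac{449 + \frac{289}{3}}{-120 + \sqrt{61}} = \frac{1636}{3 \left(-120 + \sqrt{61}\right)}$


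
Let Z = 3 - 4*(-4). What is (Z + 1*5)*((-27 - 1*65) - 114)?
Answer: -4944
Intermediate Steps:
Z = 19 (Z = 3 + 16 = 19)
(Z + 1*5)*((-27 - 1*65) - 114) = (19 + 1*5)*((-27 - 1*65) - 114) = (19 + 5)*((-27 - 65) - 114) = 24*(-92 - 114) = 24*(-206) = -4944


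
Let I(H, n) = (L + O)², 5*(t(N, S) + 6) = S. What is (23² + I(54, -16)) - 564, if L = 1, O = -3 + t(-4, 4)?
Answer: 421/25 ≈ 16.840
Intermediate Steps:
t(N, S) = -6 + S/5
O = -41/5 (O = -3 + (-6 + (⅕)*4) = -3 + (-6 + ⅘) = -3 - 26/5 = -41/5 ≈ -8.2000)
I(H, n) = 1296/25 (I(H, n) = (1 - 41/5)² = (-36/5)² = 1296/25)
(23² + I(54, -16)) - 564 = (23² + 1296/25) - 564 = (529 + 1296/25) - 564 = 14521/25 - 564 = 421/25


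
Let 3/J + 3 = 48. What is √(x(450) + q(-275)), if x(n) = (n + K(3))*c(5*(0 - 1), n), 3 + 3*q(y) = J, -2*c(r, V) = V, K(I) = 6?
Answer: 2*I*√5771305/15 ≈ 320.31*I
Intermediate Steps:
J = 1/15 (J = 3/(-3 + 48) = 3/45 = 3*(1/45) = 1/15 ≈ 0.066667)
c(r, V) = -V/2
q(y) = -44/45 (q(y) = -1 + (⅓)*(1/15) = -1 + 1/45 = -44/45)
x(n) = -n*(6 + n)/2 (x(n) = (n + 6)*(-n/2) = (6 + n)*(-n/2) = -n*(6 + n)/2)
√(x(450) + q(-275)) = √(-½*450*(6 + 450) - 44/45) = √(-½*450*456 - 44/45) = √(-102600 - 44/45) = √(-4617044/45) = 2*I*√5771305/15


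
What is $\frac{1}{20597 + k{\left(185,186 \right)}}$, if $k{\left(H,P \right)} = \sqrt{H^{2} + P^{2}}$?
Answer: $\frac{20597}{424167588} - \frac{\sqrt{68821}}{424167588} \approx 4.794 \cdot 10^{-5}$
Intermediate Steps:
$\frac{1}{20597 + k{\left(185,186 \right)}} = \frac{1}{20597 + \sqrt{185^{2} + 186^{2}}} = \frac{1}{20597 + \sqrt{34225 + 34596}} = \frac{1}{20597 + \sqrt{68821}}$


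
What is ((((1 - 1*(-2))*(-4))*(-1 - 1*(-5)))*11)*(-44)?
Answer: 23232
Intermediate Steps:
((((1 - 1*(-2))*(-4))*(-1 - 1*(-5)))*11)*(-44) = ((((1 + 2)*(-4))*(-1 + 5))*11)*(-44) = (((3*(-4))*4)*11)*(-44) = (-12*4*11)*(-44) = -48*11*(-44) = -528*(-44) = 23232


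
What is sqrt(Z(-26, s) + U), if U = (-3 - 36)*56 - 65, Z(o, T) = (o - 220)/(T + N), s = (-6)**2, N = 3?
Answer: I*sqrt(381147)/13 ≈ 47.49*I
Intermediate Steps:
s = 36
Z(o, T) = (-220 + o)/(3 + T) (Z(o, T) = (o - 220)/(T + 3) = (-220 + o)/(3 + T))
U = -2249 (U = -39*56 - 65 = -2184 - 65 = -2249)
sqrt(Z(-26, s) + U) = sqrt((-220 - 26)/(3 + 36) - 2249) = sqrt(-246/39 - 2249) = sqrt((1/39)*(-246) - 2249) = sqrt(-82/13 - 2249) = sqrt(-29319/13) = I*sqrt(381147)/13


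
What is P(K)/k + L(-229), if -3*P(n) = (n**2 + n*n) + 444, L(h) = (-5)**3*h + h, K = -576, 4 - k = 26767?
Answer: 760183480/26763 ≈ 28404.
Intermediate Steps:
k = -26763 (k = 4 - 1*26767 = 4 - 26767 = -26763)
L(h) = -124*h (L(h) = -125*h + h = -124*h)
P(n) = -148 - 2*n**2/3 (P(n) = -((n**2 + n*n) + 444)/3 = -((n**2 + n**2) + 444)/3 = -(2*n**2 + 444)/3 = -(444 + 2*n**2)/3 = -148 - 2*n**2/3)
P(K)/k + L(-229) = (-148 - 2/3*(-576)**2)/(-26763) - 124*(-229) = (-148 - 2/3*331776)*(-1/26763) + 28396 = (-148 - 221184)*(-1/26763) + 28396 = -221332*(-1/26763) + 28396 = 221332/26763 + 28396 = 760183480/26763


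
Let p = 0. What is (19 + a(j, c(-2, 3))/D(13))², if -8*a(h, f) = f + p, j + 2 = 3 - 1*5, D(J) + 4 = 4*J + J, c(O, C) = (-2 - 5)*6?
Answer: 21687649/59536 ≈ 364.28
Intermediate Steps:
c(O, C) = -42 (c(O, C) = -7*6 = -42)
D(J) = -4 + 5*J (D(J) = -4 + (4*J + J) = -4 + 5*J)
j = -4 (j = -2 + (3 - 1*5) = -2 + (3 - 5) = -2 - 2 = -4)
a(h, f) = -f/8 (a(h, f) = -(f + 0)/8 = -f/8)
(19 + a(j, c(-2, 3))/D(13))² = (19 + (-⅛*(-42))/(-4 + 5*13))² = (19 + 21/(4*(-4 + 65)))² = (19 + (21/4)/61)² = (19 + (21/4)*(1/61))² = (19 + 21/244)² = (4657/244)² = 21687649/59536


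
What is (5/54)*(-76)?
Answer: -190/27 ≈ -7.0370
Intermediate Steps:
(5/54)*(-76) = -190/27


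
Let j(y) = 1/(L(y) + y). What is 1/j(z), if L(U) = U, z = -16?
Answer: -32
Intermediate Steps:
j(y) = 1/(2*y) (j(y) = 1/(y + y) = 1/(2*y))
1/j(z) = 1/((½)/(-16)) = 1/((½)*(-1/16)) = 1/(-1/32) = -32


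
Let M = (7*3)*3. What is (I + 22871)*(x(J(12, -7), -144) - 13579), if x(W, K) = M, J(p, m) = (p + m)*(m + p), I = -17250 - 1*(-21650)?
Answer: -368594836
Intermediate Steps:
I = 4400 (I = -17250 + 21650 = 4400)
J(p, m) = (m + p)² (J(p, m) = (m + p)*(m + p) = (m + p)²)
M = 63 (M = 21*3 = 63)
x(W, K) = 63
(I + 22871)*(x(J(12, -7), -144) - 13579) = (4400 + 22871)*(63 - 13579) = 27271*(-13516) = -368594836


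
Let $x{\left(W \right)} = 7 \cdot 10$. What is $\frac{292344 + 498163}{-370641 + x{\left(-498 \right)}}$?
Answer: $- \frac{790507}{370571} \approx -2.1332$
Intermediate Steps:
$x{\left(W \right)} = 70$
$\frac{292344 + 498163}{-370641 + x{\left(-498 \right)}} = \frac{292344 + 498163}{-370641 + 70} = \frac{790507}{-370571} = 790507 \left(- \frac{1}{370571}\right) = - \frac{790507}{370571}$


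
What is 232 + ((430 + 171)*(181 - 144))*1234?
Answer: 27440690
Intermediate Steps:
232 + ((430 + 171)*(181 - 144))*1234 = 232 + (601*37)*1234 = 232 + 22237*1234 = 232 + 27440458 = 27440690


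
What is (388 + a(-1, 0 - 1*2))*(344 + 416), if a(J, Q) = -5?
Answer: 291080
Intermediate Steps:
(388 + a(-1, 0 - 1*2))*(344 + 416) = (388 - 5)*(344 + 416) = 383*760 = 291080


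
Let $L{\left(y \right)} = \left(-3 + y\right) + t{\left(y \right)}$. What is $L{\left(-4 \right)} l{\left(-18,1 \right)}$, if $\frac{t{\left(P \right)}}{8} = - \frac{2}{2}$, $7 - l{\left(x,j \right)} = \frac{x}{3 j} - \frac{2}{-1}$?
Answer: $-165$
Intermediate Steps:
$l{\left(x,j \right)} = 5 - \frac{x}{3 j}$ ($l{\left(x,j \right)} = 7 - \left(\frac{x}{3 j} - \frac{2}{-1}\right) = 7 - \left(x \frac{1}{3 j} - -2\right) = 7 - \left(\frac{x}{3 j} + 2\right) = 7 - \left(2 + \frac{x}{3 j}\right) = 5 - \frac{x}{3 j}$)
$t{\left(P \right)} = -8$ ($t{\left(P \right)} = 8 \left(- \frac{2}{2}\right) = 8 \left(\left(-2\right) \frac{1}{2}\right) = 8 \left(-1\right) = -8$)
$L{\left(y \right)} = -11 + y$ ($L{\left(y \right)} = \left(-3 + y\right) - 8 = -11 + y$)
$L{\left(-4 \right)} l{\left(-18,1 \right)} = \left(-11 - 4\right) \left(5 - - \frac{6}{1}\right) = - 15 \left(5 - \left(-6\right) 1\right) = - 15 \left(5 + 6\right) = \left(-15\right) 11 = -165$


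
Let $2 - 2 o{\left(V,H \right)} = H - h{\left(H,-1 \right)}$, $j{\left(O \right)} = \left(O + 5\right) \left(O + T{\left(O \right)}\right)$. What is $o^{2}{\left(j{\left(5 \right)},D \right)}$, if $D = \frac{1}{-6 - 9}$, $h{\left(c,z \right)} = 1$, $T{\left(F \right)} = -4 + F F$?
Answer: $\frac{529}{225} \approx 2.3511$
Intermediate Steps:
$T{\left(F \right)} = -4 + F^{2}$
$j{\left(O \right)} = \left(5 + O\right) \left(-4 + O + O^{2}\right)$ ($j{\left(O \right)} = \left(O + 5\right) \left(O + \left(-4 + O^{2}\right)\right) = \left(5 + O\right) \left(-4 + O + O^{2}\right)$)
$D = - \frac{1}{15}$ ($D = \frac{1}{-15} = - \frac{1}{15} \approx -0.066667$)
$o{\left(V,H \right)} = \frac{3}{2} - \frac{H}{2}$ ($o{\left(V,H \right)} = 1 - \frac{H - 1}{2} = 1 - \frac{-1 + H}{2} = 1 - \left(- \frac{1}{2} + \frac{H}{2}\right) = \frac{3}{2} - \frac{H}{2}$)
$o^{2}{\left(j{\left(5 \right)},D \right)} = \left(\frac{3}{2} - - \frac{1}{30}\right)^{2} = \left(\frac{3}{2} + \frac{1}{30}\right)^{2} = \left(\frac{23}{15}\right)^{2} = \frac{529}{225}$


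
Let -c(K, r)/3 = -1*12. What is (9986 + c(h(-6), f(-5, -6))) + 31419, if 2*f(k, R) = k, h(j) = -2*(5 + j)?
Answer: 41441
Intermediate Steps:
h(j) = -10 - 2*j
f(k, R) = k/2
c(K, r) = 36 (c(K, r) = -(-3)*12 = -3*(-12) = 36)
(9986 + c(h(-6), f(-5, -6))) + 31419 = (9986 + 36) + 31419 = 10022 + 31419 = 41441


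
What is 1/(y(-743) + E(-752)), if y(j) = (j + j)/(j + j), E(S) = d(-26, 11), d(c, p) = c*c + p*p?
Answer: 1/798 ≈ 0.0012531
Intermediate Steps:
d(c, p) = c² + p²
E(S) = 797 (E(S) = (-26)² + 11² = 676 + 121 = 797)
y(j) = 1 (y(j) = (2*j)/((2*j)) = (2*j)*(1/(2*j)) = 1)
1/(y(-743) + E(-752)) = 1/(1 + 797) = 1/798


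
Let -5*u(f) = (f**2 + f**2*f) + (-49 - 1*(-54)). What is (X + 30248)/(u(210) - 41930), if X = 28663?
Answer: -19637/634317 ≈ -0.030958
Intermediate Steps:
u(f) = -1 - f**2/5 - f**3/5 (u(f) = -((f**2 + f**2*f) + (-49 - 1*(-54)))/5 = -((f**2 + f**3) + (-49 + 54))/5 = -((f**2 + f**3) + 5)/5 = -(5 + f**2 + f**3)/5 = -1 - f**2/5 - f**3/5)
(X + 30248)/(u(210) - 41930) = (28663 + 30248)/((-1 - 1/5*210**2 - 1/5*210**3) - 41930) = 58911/((-1 - 1/5*44100 - 1/5*9261000) - 41930) = 58911/((-1 - 8820 - 1852200) - 41930) = 58911/(-1861021 - 41930) = 58911/(-1902951) = 58911*(-1/1902951) = -19637/634317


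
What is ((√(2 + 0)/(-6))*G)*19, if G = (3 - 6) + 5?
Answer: -19*√2/3 ≈ -8.9567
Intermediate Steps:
G = 2 (G = -3 + 5 = 2)
((√(2 + 0)/(-6))*G)*19 = ((√(2 + 0)/(-6))*2)*19 = ((√2*(-⅙))*2)*19 = (-√2/6*2)*19 = -√2/3*19 = -19*√2/3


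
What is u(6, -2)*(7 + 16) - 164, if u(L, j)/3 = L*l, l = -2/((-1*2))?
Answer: 250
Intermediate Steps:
l = 1 (l = -2/(-2) = -2*(-½) = 1)
u(L, j) = 3*L (u(L, j) = 3*(L*1) = 3*L)
u(6, -2)*(7 + 16) - 164 = (3*6)*(7 + 16) - 164 = 18*23 - 164 = 414 - 164 = 250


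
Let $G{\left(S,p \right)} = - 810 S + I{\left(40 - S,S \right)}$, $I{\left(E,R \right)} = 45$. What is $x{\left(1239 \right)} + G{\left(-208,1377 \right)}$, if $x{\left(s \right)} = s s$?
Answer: $1703646$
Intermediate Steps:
$G{\left(S,p \right)} = 45 - 810 S$ ($G{\left(S,p \right)} = - 810 S + 45 = 45 - 810 S$)
$x{\left(s \right)} = s^{2}$
$x{\left(1239 \right)} + G{\left(-208,1377 \right)} = 1239^{2} + \left(45 - -168480\right) = 1535121 + \left(45 + 168480\right) = 1535121 + 168525 = 1703646$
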